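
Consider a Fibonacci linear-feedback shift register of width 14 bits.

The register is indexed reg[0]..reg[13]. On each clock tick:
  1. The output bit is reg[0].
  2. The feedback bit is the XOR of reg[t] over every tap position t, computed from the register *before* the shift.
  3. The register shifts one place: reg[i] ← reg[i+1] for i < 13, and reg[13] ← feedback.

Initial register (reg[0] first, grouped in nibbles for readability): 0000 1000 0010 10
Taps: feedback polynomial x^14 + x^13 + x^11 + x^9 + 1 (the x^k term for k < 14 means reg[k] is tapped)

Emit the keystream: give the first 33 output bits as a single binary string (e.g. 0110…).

000010000010100001001101101011101

k : reg_k → out_k, fb_k
0: 00001000001010 → 0, fb=0
1: 00010000010100 → 0, fb=0
2: 00100000101000 → 0, fb=0
3: 01000001010000 → 0, fb=1
4: 10000010100001 → 1, fb=0
5: 00000101000010 → 0, fb=0
6: 00001010000100 → 0, fb=1
7: 00010100001001 → 0, fb=1
8: 00101000010011 → 0, fb=0
9: 01010000100110 → 0, fb=1
10: 10100001001101 → 1, fb=1
11: 01000010011011 → 0, fb=0
12: 10000100110110 → 1, fb=1
13: 00001001101101 → 0, fb=0
14: 00010011011010 → 0, fb=1
15: 00100110110101 → 0, fb=1
16: 01001101101011 → 0, fb=1
17: 10011011010111 → 1, fb=0
18: 00110110101110 → 0, fb=1
19: 01101101011101 → 0, fb=1
20: 11011010111011 → 1, fb=1
21: 10110101110111 → 1, fb=0
22: 01101011101110 → 0, fb=1
23: 11010111011101 → 1, fb=0
24: 10101110111010 → 1, fb=0
25: 01011101110100 → 0, fb=0
26: 10111011101000 → 1, fb=1
27: 01110111010001 → 0, fb=0
28: 11101110100010 → 1, fb=1
29: 11011101000101 → 1, fb=1
30: 10111010001011 → 1, fb=0
31: 01110100010110 → 0, fb=0
32: 11101000101100 → 1, fb=0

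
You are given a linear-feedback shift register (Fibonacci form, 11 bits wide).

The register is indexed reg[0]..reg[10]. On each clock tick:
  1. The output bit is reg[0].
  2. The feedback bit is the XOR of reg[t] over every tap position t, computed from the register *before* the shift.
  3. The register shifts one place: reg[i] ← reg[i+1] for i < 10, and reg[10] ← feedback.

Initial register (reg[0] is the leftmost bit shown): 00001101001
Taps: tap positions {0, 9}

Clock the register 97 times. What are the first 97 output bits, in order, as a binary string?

tick  register→output (feedback)
  0  00001101001→0 (0)
  1  00011010010→0 (1)
  2  00110100101→0 (0)
  3  01101001010→0 (1)
  4  11010010101→1 (1)
  5  10100101011→1 (0)
  6  01001010110→0 (1)
  7  10010101101→1 (1)
  8  00101011011→0 (1)
  9  01010110111→0 (1)
 10  10101101111→1 (0)
 11  01011011110→0 (1)
 12  10110111101→1 (1)
 13  01101111011→0 (1)
 14  11011110111→1 (0)
 15  10111101110→1 (0)
 16  01111011100→0 (0)
 17  11110111000→1 (1)
 18  11101110001→1 (1)
 19  11011100011→1 (0)
 20  10111000110→1 (0)
 21  01110001100→0 (0)
 22  11100011000→1 (1)
 23  11000110001→1 (1)
 24  10001100011→1 (0)
 25  00011000110→0 (1)
 26  00110001101→0 (0)
 27  01100011010→0 (1)
 28  11000110101→1 (1)
 29  10001101011→1 (0)
 30  00011010110→0 (1)
 31  00110101101→0 (0)
 32  01101011010→0 (1)
 33  11010110101→1 (1)
 34  10101101011→1 (0)
 35  01011010110→0 (1)
 36  10110101101→1 (1)
 37  01101011011→0 (1)
 38  11010110111→1 (0)
 39  10101101110→1 (0)
 40  01011011100→0 (0)
 41  10110111000→1 (1)
 42  01101110001→0 (0)
 43  11011100010→1 (0)
 44  10111000100→1 (1)
 45  01110001001→0 (0)
 46  11100010010→1 (0)
 47  11000100100→1 (1)
 48  10001001001→1 (1)
 49  00010010011→0 (1)
 50  00100100111→0 (1)
 51  01001001111→0 (1)
 52  10010011111→1 (0)
 53  00100111110→0 (1)
 54  01001111101→0 (0)
 55  10011111010→1 (0)
 56  00111110100→0 (0)
 57  01111101000→0 (0)
 58  11111010000→1 (1)
 59  11110100001→1 (1)
 60  11101000011→1 (0)
 61  11010000110→1 (0)
 62  10100001100→1 (1)
 63  01000011001→0 (0)
 64  10000110010→1 (0)
 65  00001100100→0 (0)
 66  00011001000→0 (0)
 67  00110010000→0 (0)
 68  01100100000→0 (0)
 69  11001000000→1 (1)
 70  10010000001→1 (1)
 71  00100000011→0 (1)
 72  01000000111→0 (1)
 73  10000001111→1 (0)
 74  00000011110→0 (1)
 75  00000111101→0 (0)
 76  00001111010→0 (1)
 77  00011110101→0 (0)
 78  00111101010→0 (1)
 79  01111010101→0 (0)
 80  11110101010→1 (0)
 81  11101010100→1 (1)
 82  11010101001→1 (1)
 83  10101010011→1 (0)
 84  01010100110→0 (1)
 85  10101001101→1 (1)
 86  01010011011→0 (1)
 87  10100110111→1 (0)
 88  01001101110→0 (1)
 89  10011011101→1 (1)
 90  00110111011→0 (1)
 91  01101110111→0 (1)
 92  11011101111→1 (0)
 93  10111011110→1 (0)
 94  01110111100→0 (0)
 95  11101111000→1 (1)
 96  11011110001→1 (1)

0000110100101011011110111000110001101011010110111000100100111110100001100100000011110101010011011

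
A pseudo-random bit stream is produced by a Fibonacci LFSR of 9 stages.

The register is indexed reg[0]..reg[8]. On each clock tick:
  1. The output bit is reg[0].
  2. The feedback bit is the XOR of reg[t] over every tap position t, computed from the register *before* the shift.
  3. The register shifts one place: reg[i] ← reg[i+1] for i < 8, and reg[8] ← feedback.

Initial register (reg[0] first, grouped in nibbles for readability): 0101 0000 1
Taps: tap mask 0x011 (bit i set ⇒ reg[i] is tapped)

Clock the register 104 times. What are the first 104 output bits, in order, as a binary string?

01010000101011010011111101100100100101101111110010011010100110011000000011000110010100011010010111111101

step | reg (before) | out | fb
   0 | 010100001 | 0 | 0
   1 | 101000010 | 1 | 1
   2 | 010000101 | 0 | 0
   3 | 100001010 | 1 | 1
   4 | 000010101 | 0 | 1
   5 | 000101011 | 0 | 0
   6 | 001010110 | 0 | 1
   7 | 010101101 | 0 | 0
   8 | 101011010 | 1 | 0
   9 | 010110100 | 0 | 1
  10 | 101101001 | 1 | 1
  11 | 011010011 | 0 | 1
  12 | 110100111 | 1 | 1
  13 | 101001111 | 1 | 1
  14 | 010011111 | 0 | 1
  15 | 100111111 | 1 | 0
  16 | 001111110 | 0 | 1
  17 | 011111101 | 0 | 1
  18 | 111111011 | 1 | 0
  19 | 111110110 | 1 | 0
  20 | 111101100 | 1 | 1
  21 | 111011001 | 1 | 0
  22 | 110110010 | 1 | 0
  23 | 101100100 | 1 | 1
  24 | 011001001 | 0 | 0
  25 | 110010010 | 1 | 0
  26 | 100100100 | 1 | 1
  27 | 001001001 | 0 | 0
  28 | 010010010 | 0 | 1
  29 | 100100101 | 1 | 1
  30 | 001001011 | 0 | 0
  31 | 010010110 | 0 | 1
  32 | 100101101 | 1 | 1
  33 | 001011011 | 0 | 1
  34 | 010110111 | 0 | 1
  35 | 101101111 | 1 | 1
  36 | 011011111 | 0 | 1
  37 | 110111111 | 1 | 0
  38 | 101111110 | 1 | 0
  39 | 011111100 | 0 | 1
  40 | 111111001 | 1 | 0
  41 | 111110010 | 1 | 0
  42 | 111100100 | 1 | 1
  43 | 111001001 | 1 | 1
  44 | 110010011 | 1 | 0
  45 | 100100110 | 1 | 1
  46 | 001001101 | 0 | 0
  47 | 010011010 | 0 | 1
  48 | 100110101 | 1 | 0
  49 | 001101010 | 0 | 0
  50 | 011010100 | 0 | 1
  51 | 110101001 | 1 | 1
  52 | 101010011 | 1 | 0
  53 | 010100110 | 0 | 0
  54 | 101001100 | 1 | 1
  55 | 010011001 | 0 | 1
  56 | 100110011 | 1 | 0
  57 | 001100110 | 0 | 0
  58 | 011001100 | 0 | 0
  59 | 110011000 | 1 | 0
  60 | 100110000 | 1 | 0
  61 | 001100000 | 0 | 0
  62 | 011000000 | 0 | 0
  63 | 110000000 | 1 | 1
  64 | 100000001 | 1 | 1
  65 | 000000011 | 0 | 0
  66 | 000000110 | 0 | 0
  67 | 000001100 | 0 | 0
  68 | 000011000 | 0 | 1
  69 | 000110001 | 0 | 1
  70 | 001100011 | 0 | 0
  71 | 011000110 | 0 | 0
  72 | 110001100 | 1 | 1
  73 | 100011001 | 1 | 0
  74 | 000110010 | 0 | 1
  75 | 001100101 | 0 | 0
  76 | 011001010 | 0 | 0
  77 | 110010100 | 1 | 0
  78 | 100101000 | 1 | 1
  79 | 001010001 | 0 | 1
  80 | 010100011 | 0 | 0
  81 | 101000110 | 1 | 1
  82 | 010001101 | 0 | 0
  83 | 100011010 | 1 | 0
  84 | 000110100 | 0 | 1
  85 | 001101001 | 0 | 0
  86 | 011010010 | 0 | 1
  87 | 110100101 | 1 | 1
  88 | 101001011 | 1 | 1
  89 | 010010111 | 0 | 1
  90 | 100101111 | 1 | 1
  91 | 001011111 | 0 | 1
  92 | 010111111 | 0 | 1
  93 | 101111111 | 1 | 0
  94 | 011111110 | 0 | 1
  95 | 111111101 | 1 | 0
  96 | 111111010 | 1 | 0
  97 | 111110100 | 1 | 0
  98 | 111101000 | 1 | 1
  99 | 111010001 | 1 | 0
 100 | 110100010 | 1 | 1
 101 | 101000101 | 1 | 1
 102 | 010001011 | 0 | 0
 103 | 100010110 | 1 | 0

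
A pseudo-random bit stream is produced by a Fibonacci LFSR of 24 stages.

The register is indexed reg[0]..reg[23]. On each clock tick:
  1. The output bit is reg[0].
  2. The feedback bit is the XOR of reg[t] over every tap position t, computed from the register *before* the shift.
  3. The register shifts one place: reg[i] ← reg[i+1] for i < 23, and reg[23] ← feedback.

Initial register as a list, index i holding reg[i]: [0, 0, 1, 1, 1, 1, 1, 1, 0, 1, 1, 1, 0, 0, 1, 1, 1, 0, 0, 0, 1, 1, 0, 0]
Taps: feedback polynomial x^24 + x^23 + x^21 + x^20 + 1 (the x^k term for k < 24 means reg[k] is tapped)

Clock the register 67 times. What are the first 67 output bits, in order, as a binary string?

0011111101110011100011000101111001101111000101010011001000001011011

tick  register→output (feedback)
  0  001111110111001110001100→0 (0)
  1  011111101110011100011000→0 (1)
  2  111111011100111000110001→1 (0)
  3  111110111001110001100010→1 (1)
  4  111101110011100011000101→1 (1)
  5  111011100111000110001011→1 (1)
  6  110111001110001100010111→1 (1)
  7  101110011100011000101111→1 (0)
  8  011100111000110001011110→0 (0)
  9  111001110001100010111100→1 (1)
 10  110011100011000101111001→1 (1)
 11  100111000110001011110011→1 (0)
 12  001110001100010111100110→0 (1)
 13  011100011000101111001101→0 (1)
 14  111000110001011110011011→1 (1)
 15  110001100010111100110111→1 (1)
 16  100011000101111001101111→1 (0)
 17  000110001011110011011110→0 (0)
 18  001100010111100110111100→0 (0)
 19  011000101111001101111000→0 (1)
 20  110001011110011011110001→1 (0)
 21  100010111100110111100010→1 (1)
 22  000101111001101111000101→0 (0)
 23  001011110011011110001010→0 (1)
 24  010111100110111100010101→0 (0)
 25  101111001101111000101010→1 (0)
 26  011110011011110001010100→0 (1)
 27  111100110111100010101001→1 (1)
 28  111001101111000101010011→1 (0)
 29  110011011110001010100110→1 (0)
 30  100110111100010101001100→1 (1)
 31  001101111000101010011001→0 (0)
 32  011011110001010100110010→0 (0)
 33  110111100010101001100100→1 (0)
 34  101111000101010011001000→1 (0)
 35  011110001010100110010000→0 (0)
 36  111100010101001100100000→1 (1)
 37  111000101010011001000001→1 (0)
 38  110001010100110010000010→1 (1)
 39  100010101001100100000101→1 (1)
 40  000101010011001000001011→0 (0)
 41  001010100110010000010110→0 (1)
 42  010101001100100000101101→0 (1)
 43  101010011001000001011011→1 (1)
 44  010100110010000010110111→0 (0)
 45  101001100100000101101110→1 (1)
 46  010011001000001011011101→0 (1)
 47  100110010000010110111011→1 (1)
 48  001100100000101101110111→0 (0)
 49  011001000001011011101110→0 (0)
 50  110010000010110111011100→1 (1)
 51  100100000101101110111001→1 (1)
 52  001000001011011101110011→0 (1)
 53  010000010110111011100111→0 (0)
 54  100000101101110111001110→1 (1)
 55  000001011011101110011101→0 (1)
 56  000010110111011100111011→0 (0)
 57  000101101110111001110110→0 (1)
 58  001011011101110011101101→0 (1)
 59  010110111011100111011011→0 (0)
 60  101101110111001110110110→1 (0)
 61  011011101110011101101100→0 (0)
 62  110111011100111011011000→1 (0)
 63  101110111001110110110000→1 (1)
 64  011101110011101101100001→0 (1)
 65  111011100111011011000011→1 (0)
 66  110111001110110110000110→1 (0)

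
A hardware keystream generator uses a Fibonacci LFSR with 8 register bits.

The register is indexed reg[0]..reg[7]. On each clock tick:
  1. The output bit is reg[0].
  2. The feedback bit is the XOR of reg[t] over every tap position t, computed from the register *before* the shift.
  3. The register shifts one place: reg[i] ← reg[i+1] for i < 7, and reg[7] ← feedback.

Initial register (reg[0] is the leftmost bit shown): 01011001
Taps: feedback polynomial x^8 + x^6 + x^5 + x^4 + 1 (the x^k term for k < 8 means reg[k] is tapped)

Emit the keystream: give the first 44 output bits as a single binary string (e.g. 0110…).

k : reg_k → out_k, fb_k
0: 01011001 → 0, fb=1
1: 10110011 → 1, fb=0
2: 01100110 → 0, fb=0
3: 11001100 → 1, fb=1
4: 10011001 → 1, fb=0
5: 00110010 → 0, fb=1
6: 01100101 → 0, fb=1
7: 11001011 → 1, fb=1
8: 10010111 → 1, fb=1
9: 00101111 → 0, fb=1
10: 01011111 → 0, fb=1
11: 10111111 → 1, fb=0
12: 01111110 → 0, fb=1
13: 11111101 → 1, fb=1
14: 11111011 → 1, fb=1
15: 11110111 → 1, fb=1
16: 11101111 → 1, fb=0
17: 11011110 → 1, fb=0
18: 10111100 → 1, fb=1
19: 01111001 → 0, fb=1
20: 11110011 → 1, fb=0
21: 11100110 → 1, fb=1
22: 11001101 → 1, fb=1
23: 10011011 → 1, fb=1
24: 00110111 → 0, fb=0
25: 01101110 → 0, fb=1
26: 11011101 → 1, fb=1
27: 10111011 → 1, fb=1
28: 01110111 → 0, fb=0
29: 11101110 → 1, fb=0
30: 11011100 → 1, fb=1
31: 10111001 → 1, fb=0
32: 01110010 → 0, fb=1
33: 11100101 → 1, fb=0
34: 11001010 → 1, fb=1
35: 10010101 → 1, fb=0
36: 00101010 → 0, fb=0
37: 01010100 → 0, fb=1
38: 10101001 → 1, fb=0
39: 01010010 → 0, fb=1
40: 10100101 → 1, fb=0
41: 01001010 → 0, fb=0
42: 10010100 → 1, fb=0
43: 00101000 → 0, fb=1

01011001100101111110111100110111011100101010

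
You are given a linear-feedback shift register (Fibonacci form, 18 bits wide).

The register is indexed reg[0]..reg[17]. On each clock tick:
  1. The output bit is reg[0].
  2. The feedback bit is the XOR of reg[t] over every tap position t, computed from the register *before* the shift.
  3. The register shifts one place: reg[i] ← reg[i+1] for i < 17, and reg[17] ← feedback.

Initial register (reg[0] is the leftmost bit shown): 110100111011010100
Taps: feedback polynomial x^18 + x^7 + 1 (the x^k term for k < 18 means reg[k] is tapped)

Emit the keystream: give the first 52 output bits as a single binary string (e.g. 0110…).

1101001110110101000000100100110100001001001100100110

tick  register→output (feedback)
  0  110100111011010100→1 (0)
  1  101001110110101000→1 (0)
  2  010011101101010000→0 (0)
  3  100111011010100000→1 (0)
  4  001110110101000000→0 (1)
  5  011101101010000001→0 (0)
  6  111011010100000010→1 (0)
  7  110110101000000100→1 (1)
  8  101101010000001001→1 (0)
  9  011010100000010010→0 (0)
 10  110101000000100100→1 (1)
 11  101010000001001001→1 (1)
 12  010100000010010011→0 (0)
 13  101000000100100110→1 (1)
 14  010000001001001101→0 (0)
 15  100000010010011010→1 (0)
 16  000000100100110100→0 (0)
 17  000001001001101000→0 (0)
 18  000010010011010000→0 (1)
 19  000100100110100001→0 (0)
 20  001001001101000010→0 (0)
 21  010010011010000100→0 (1)
 22  100100110100001001→1 (0)
 23  001001101000010010→0 (0)
 24  010011010000100100→0 (1)
 25  100110100001001001→1 (1)
 26  001101000010010011→0 (0)
 27  011010000100100110→0 (0)
 28  110100001001001100→1 (1)
 29  101000010010011001→1 (0)
 30  010000100100110010→0 (0)
 31  100001001001100100→1 (1)
 32  000010010011001001→0 (1)
 33  000100100110010011→0 (0)
 34  001001001100100110→0 (0)
 35  010010011001001100→0 (1)
 36  100100110010011001→1 (0)
 37  001001100100110010→0 (0)
 38  010011001001100100→0 (0)
 39  100110010011001000→1 (0)
 40  001100100110010000→0 (0)
 41  011001001100100000→0 (0)
 42  110010011001000000→1 (0)
 43  100100110010000000→1 (0)
 44  001001100100000000→0 (0)
 45  010011001000000000→0 (0)
 46  100110010000000000→1 (0)
 47  001100100000000000→0 (0)
 48  011001000000000000→0 (0)
 49  110010000000000000→1 (1)
 50  100100000000000001→1 (1)
 51  001000000000000011→0 (0)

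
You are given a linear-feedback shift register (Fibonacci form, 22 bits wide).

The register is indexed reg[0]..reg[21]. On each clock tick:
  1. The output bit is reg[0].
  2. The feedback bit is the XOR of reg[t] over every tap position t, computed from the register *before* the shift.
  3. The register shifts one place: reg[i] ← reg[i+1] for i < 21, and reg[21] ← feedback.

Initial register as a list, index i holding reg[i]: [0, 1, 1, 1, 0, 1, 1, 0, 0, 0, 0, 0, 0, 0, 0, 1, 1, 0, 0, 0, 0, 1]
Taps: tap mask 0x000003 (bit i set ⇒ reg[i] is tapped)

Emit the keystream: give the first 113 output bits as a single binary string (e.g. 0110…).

tick  register→output (feedback)
  0  0111011000000001100001→0 (1)
  1  1110110000000011000011→1 (0)
  2  1101100000000110000110→1 (0)
  3  1011000000001100001100→1 (1)
  4  0110000000011000011001→0 (1)
  5  1100000000110000110011→1 (0)
  6  1000000001100001100110→1 (1)
  7  0000000011000011001101→0 (0)
  8  0000000110000110011010→0 (0)
  9  0000001100001100110100→0 (0)
 10  0000011000011001101000→0 (0)
 11  0000110000110011010000→0 (0)
 12  0001100001100110100000→0 (0)
 13  0011000011001101000000→0 (0)
 14  0110000110011010000000→0 (1)
 15  1100001100110100000001→1 (0)
 16  1000011001101000000010→1 (1)
 17  0000110011010000000101→0 (0)
 18  0001100110100000001010→0 (0)
 19  0011001101000000010100→0 (0)
 20  0110011010000000101000→0 (1)
 21  1100110100000001010001→1 (0)
 22  1001101000000010100010→1 (1)
 23  0011010000000101000101→0 (0)
 24  0110100000001010001010→0 (1)
 25  1101000000010100010101→1 (0)
 26  1010000000101000101010→1 (1)
 27  0100000001010001010101→0 (1)
 28  1000000010100010101011→1 (1)
 29  0000000101000101010111→0 (0)
 30  0000001010001010101110→0 (0)
 31  0000010100010101011100→0 (0)
 32  0000101000101010111000→0 (0)
 33  0001010001010101110000→0 (0)
 34  0010100010101011100000→0 (0)
 35  0101000101010111000000→0 (1)
 36  1010001010101110000001→1 (1)
 37  0100010101011100000011→0 (1)
 38  1000101010111000000111→1 (1)
 39  0001010101110000001111→0 (0)
 40  0010101011100000011110→0 (0)
 41  0101010111000000111100→0 (1)
 42  1010101110000001111001→1 (1)
 43  0101011100000011110011→0 (1)
 44  1010111000000111100111→1 (1)
 45  0101110000001111001111→0 (1)
 46  1011100000011110011111→1 (1)
 47  0111000000111100111111→0 (1)
 48  1110000001111001111111→1 (0)
 49  1100000011110011111110→1 (0)
 50  1000000111100111111100→1 (1)
 51  0000001111001111111001→0 (0)
 52  0000011110011111110010→0 (0)
 53  0000111100111111100100→0 (0)
 54  0001111001111111001000→0 (0)
 55  0011110011111110010000→0 (0)
 56  0111100111111100100000→0 (1)
 57  1111001111111001000001→1 (0)
 58  1110011111110010000010→1 (0)
 59  1100111111100100000100→1 (0)
 60  1001111111001000001000→1 (1)
 61  0011111110010000010001→0 (0)
 62  0111111100100000100010→0 (1)
 63  1111111001000001000101→1 (0)
 64  1111110010000010001010→1 (0)
 65  1111100100000100010100→1 (0)
 66  1111001000001000101000→1 (0)
 67  1110010000010001010000→1 (0)
 68  1100100000100010100000→1 (0)
 69  1001000001000101000000→1 (1)
 70  0010000010001010000001→0 (0)
 71  0100000100010100000010→0 (1)
 72  1000001000101000000101→1 (1)
 73  0000010001010000001011→0 (0)
 74  0000100010100000010110→0 (0)
 75  0001000101000000101100→0 (0)
 76  0010001010000001011000→0 (0)
 77  0100010100000010110000→0 (1)
 78  1000101000000101100001→1 (1)
 79  0001010000001011000011→0 (0)
 80  0010100000010110000110→0 (0)
 81  0101000000101100001100→0 (1)
 82  1010000001011000011001→1 (1)
 83  0100000010110000110011→0 (1)
 84  1000000101100001100111→1 (1)
 85  0000001011000011001111→0 (0)
 86  0000010110000110011110→0 (0)
 87  0000101100001100111100→0 (0)
 88  0001011000011001111000→0 (0)
 89  0010110000110011110000→0 (0)
 90  0101100001100111100000→0 (1)
 91  1011000011001111000001→1 (1)
 92  0110000110011110000011→0 (1)
 93  1100001100111100000111→1 (0)
 94  1000011001111000001110→1 (1)
 95  0000110011110000011101→0 (0)
 96  0001100111100000111010→0 (0)
 97  0011001111000001110100→0 (0)
 98  0110011110000011101000→0 (1)
 99  1100111100000111010001→1 (0)
100  1001111000001110100010→1 (1)
101  0011110000011101000101→0 (0)
102  0111100000111010001010→0 (1)
103  1111000001110100010101→1 (0)
104  1110000011101000101010→1 (0)
105  1100000111010001010100→1 (0)
106  1000001110100010101000→1 (1)
107  0000011101000101010001→0 (0)
108  0000111010001010100010→0 (0)
109  0001110100010101000100→0 (0)
110  0011101000101010001000→0 (0)
111  0111010001010100010000→0 (1)
112  1110100010101000100001→1 (0)

01110110000000011000011001101000000010100010101011100000011110011111110010000010001010000001011000011001111000001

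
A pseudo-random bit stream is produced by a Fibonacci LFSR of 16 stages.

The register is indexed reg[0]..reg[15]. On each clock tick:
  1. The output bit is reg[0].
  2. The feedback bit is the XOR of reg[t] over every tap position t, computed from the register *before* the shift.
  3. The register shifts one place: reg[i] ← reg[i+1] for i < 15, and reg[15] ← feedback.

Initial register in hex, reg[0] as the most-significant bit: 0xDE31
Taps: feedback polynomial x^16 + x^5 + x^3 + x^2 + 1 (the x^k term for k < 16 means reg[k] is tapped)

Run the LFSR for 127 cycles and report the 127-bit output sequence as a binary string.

k : reg_k → out_k, fb_k
0: 1101111000110001 → 1, fb=1
1: 1011110001100011 → 1, fb=0
2: 0111100011000110 → 0, fb=0
3: 1111000110001100 → 1, fb=1
4: 1110001100011001 → 1, fb=0
5: 1100011000110010 → 1, fb=0
6: 1000110001100100 → 1, fb=0
7: 0001100011001000 → 0, fb=1
8: 0011000110010001 → 0, fb=0
9: 0110001100100010 → 0, fb=1
10: 1100011001000101 → 1, fb=0
11: 1000110010001010 → 1, fb=0
12: 0001100100010100 → 0, fb=1
13: 0011001000101001 → 0, fb=0
14: 0110010001010010 → 0, fb=0
15: 1100100010100100 → 1, fb=1
16: 1001000101001001 → 1, fb=0
17: 0010001010010010 → 0, fb=1
18: 0100010100100101 → 0, fb=1
19: 1000101001001011 → 1, fb=1
20: 0001010010010111 → 0, fb=0
21: 0010100100101110 → 0, fb=1
22: 0101001001011101 → 0, fb=1
23: 1010010010111011 → 1, fb=1
24: 0100100101110111 → 0, fb=0
25: 1001001011101110 → 1, fb=0
26: 0010010111011100 → 0, fb=0
27: 0100101110111000 → 0, fb=0
28: 1001011101110000 → 1, fb=1
29: 0010111011100001 → 0, fb=0
30: 0101110111000010 → 0, fb=0
31: 1011101110000100 → 1, fb=1
32: 0111011100001001 → 0, fb=1
33: 1110111000010011 → 1, fb=1
34: 1101110000100111 → 1, fb=1
35: 1011100001001111 → 1, fb=1
36: 0111000010011111 → 0, fb=0
37: 1110000100111110 → 1, fb=0
38: 1100001001111100 → 1, fb=1
39: 1000010011111001 → 1, fb=0
40: 0000100111110010 → 0, fb=0
41: 0001001111100100 → 0, fb=1
42: 0010011111001001 → 0, fb=0
43: 0100111110010010 → 0, fb=1
44: 1001111100100101 → 1, fb=1
45: 0011111001001011 → 0, fb=1
46: 0111110010010111 → 0, fb=1
47: 1111100100101111 → 1, fb=1
48: 1111001001011111 → 1, fb=1
49: 1110010010111111 → 1, fb=1
50: 1100100101111111 → 1, fb=1
51: 1001001011111111 → 1, fb=0
52: 0010010111111110 → 0, fb=0
53: 0100101111111100 → 0, fb=0
54: 1001011111111000 → 1, fb=1
55: 0010111111110001 → 0, fb=0
56: 0101111111100010 → 0, fb=0
57: 1011111111000100 → 1, fb=0
58: 0111111110001000 → 0, fb=1
59: 1111111100010001 → 1, fb=0
60: 1111111000100010 → 1, fb=0
61: 1111110001000100 → 1, fb=0
62: 1111100010001000 → 1, fb=1
63: 1111000100010001 → 1, fb=1
64: 1110001000100011 → 1, fb=0
65: 1100010001000110 → 1, fb=0
66: 1000100010001100 → 1, fb=1
67: 0001000100011001 → 0, fb=1
68: 0010001000110011 → 0, fb=1
69: 0100010001100111 → 0, fb=1
70: 1000100011001111 → 1, fb=1
71: 0001000110011111 → 0, fb=1
72: 0010001100111111 → 0, fb=1
73: 0100011001111111 → 0, fb=1
74: 1000110011111111 → 1, fb=0
75: 0001100111111110 → 0, fb=1
76: 0011001111111101 → 0, fb=0
77: 0110011111111010 → 0, fb=0
78: 1100111111110100 → 1, fb=0
79: 1001111111101000 → 1, fb=1
80: 0011111111010001 → 0, fb=1
81: 0111111110100011 → 0, fb=1
82: 1111111101000111 → 1, fb=0
83: 1111111010001110 → 1, fb=0
84: 1111110100011100 → 1, fb=0
85: 1111101000111000 → 1, fb=1
86: 1111010001110001 → 1, fb=0
87: 1110100011100010 → 1, fb=0
88: 1101000111000100 → 1, fb=0
89: 1010001110001000 → 1, fb=0
90: 0100011100010000 → 0, fb=1
91: 1000111000100001 → 1, fb=0
92: 0001110001000010 → 0, fb=0
93: 0011100010000100 → 0, fb=0
94: 0111000100001000 → 0, fb=0
95: 1110001000010000 → 1, fb=0
96: 1100010000100000 → 1, fb=0
97: 1000100001000000 → 1, fb=1
98: 0001000010000001 → 0, fb=1
99: 0010000100000011 → 0, fb=1
100: 0100001000000111 → 0, fb=0
101: 1000010000001110 → 1, fb=0
102: 0000100000011100 → 0, fb=0
103: 0001000000111000 → 0, fb=1
104: 0010000001110001 → 0, fb=1
105: 0100000011100011 → 0, fb=0
106: 1000000111000110 → 1, fb=1
107: 0000001110001101 → 0, fb=0
108: 0000011100011010 → 0, fb=1
109: 0000111000110101 → 0, fb=1
110: 0001110001101011 → 0, fb=0
111: 0011100011010110 → 0, fb=0
112: 0111000110101100 → 0, fb=0
113: 1110001101011000 → 1, fb=0
114: 1100011010110000 → 1, fb=0
115: 1000110101100000 → 1, fb=0
116: 0001101011000000 → 0, fb=1
117: 0011010110000001 → 0, fb=1
118: 0110101100000011 → 0, fb=1
119: 1101011000000111 → 1, fb=1
120: 1010110000001111 → 1, fb=1
121: 0101100000011111 → 0, fb=1
122: 1011000000111111 → 1, fb=1
123: 0110000001111111 → 0, fb=1
124: 1100000011111111 → 1, fb=1
125: 1000000111111111 → 1, fb=1
126: 0000001111111111 → 0, fb=0

1101111000110001100100010100100101110111000010011111001001011111111000100010001100111111110100011100010000100000011100011010110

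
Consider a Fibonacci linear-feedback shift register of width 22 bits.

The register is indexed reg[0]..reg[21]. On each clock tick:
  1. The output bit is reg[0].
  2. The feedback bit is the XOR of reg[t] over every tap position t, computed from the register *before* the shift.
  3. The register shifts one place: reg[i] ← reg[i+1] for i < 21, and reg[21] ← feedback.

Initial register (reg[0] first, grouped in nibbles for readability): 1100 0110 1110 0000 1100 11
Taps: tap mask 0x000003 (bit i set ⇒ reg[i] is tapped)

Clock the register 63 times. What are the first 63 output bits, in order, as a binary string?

110001101110000011001101001011001000010101011101110101100011111

k : reg_k → out_k, fb_k
0: 1100011011100000110011 → 1, fb=0
1: 1000110111000001100110 → 1, fb=1
2: 0001101110000011001101 → 0, fb=0
3: 0011011100000110011010 → 0, fb=0
4: 0110111000001100110100 → 0, fb=1
5: 1101110000011001101001 → 1, fb=0
6: 1011100000110011010010 → 1, fb=1
7: 0111000001100110100101 → 0, fb=1
8: 1110000011001101001011 → 1, fb=0
9: 1100000110011010010110 → 1, fb=0
10: 1000001100110100101100 → 1, fb=1
11: 0000011001101001011001 → 0, fb=0
12: 0000110011010010110010 → 0, fb=0
13: 0001100110100101100100 → 0, fb=0
14: 0011001101001011001000 → 0, fb=0
15: 0110011010010110010000 → 0, fb=1
16: 1100110100101100100001 → 1, fb=0
17: 1001101001011001000010 → 1, fb=1
18: 0011010010110010000101 → 0, fb=0
19: 0110100101100100001010 → 0, fb=1
20: 1101001011001000010101 → 1, fb=0
21: 1010010110010000101010 → 1, fb=1
22: 0100101100100001010101 → 0, fb=1
23: 1001011001000010101011 → 1, fb=1
24: 0010110010000101010111 → 0, fb=0
25: 0101100100001010101110 → 0, fb=1
26: 1011001000010101011101 → 1, fb=1
27: 0110010000101010111011 → 0, fb=1
28: 1100100001010101110111 → 1, fb=0
29: 1001000010101011101110 → 1, fb=1
30: 0010000101010111011101 → 0, fb=0
31: 0100001010101110111010 → 0, fb=1
32: 1000010101011101110101 → 1, fb=1
33: 0000101010111011101011 → 0, fb=0
34: 0001010101110111010110 → 0, fb=0
35: 0010101011101110101100 → 0, fb=0
36: 0101010111011101011000 → 0, fb=1
37: 1010101110111010110001 → 1, fb=1
38: 0101011101110101100011 → 0, fb=1
39: 1010111011101011000111 → 1, fb=1
40: 0101110111010110001111 → 0, fb=1
41: 1011101110101100011111 → 1, fb=1
42: 0111011101011000111111 → 0, fb=1
43: 1110111010110001111111 → 1, fb=0
44: 1101110101100011111110 → 1, fb=0
45: 1011101011000111111100 → 1, fb=1
46: 0111010110001111111001 → 0, fb=1
47: 1110101100011111110011 → 1, fb=0
48: 1101011000111111100110 → 1, fb=0
49: 1010110001111111001100 → 1, fb=1
50: 0101100011111110011001 → 0, fb=1
51: 1011000111111100110011 → 1, fb=1
52: 0110001111111001100111 → 0, fb=1
53: 1100011111110011001111 → 1, fb=0
54: 1000111111100110011110 → 1, fb=1
55: 0001111111001100111101 → 0, fb=0
56: 0011111110011001111010 → 0, fb=0
57: 0111111100110011110100 → 0, fb=1
58: 1111111001100111101001 → 1, fb=0
59: 1111110011001111010010 → 1, fb=0
60: 1111100110011110100100 → 1, fb=0
61: 1111001100111101001000 → 1, fb=0
62: 1110011001111010010000 → 1, fb=0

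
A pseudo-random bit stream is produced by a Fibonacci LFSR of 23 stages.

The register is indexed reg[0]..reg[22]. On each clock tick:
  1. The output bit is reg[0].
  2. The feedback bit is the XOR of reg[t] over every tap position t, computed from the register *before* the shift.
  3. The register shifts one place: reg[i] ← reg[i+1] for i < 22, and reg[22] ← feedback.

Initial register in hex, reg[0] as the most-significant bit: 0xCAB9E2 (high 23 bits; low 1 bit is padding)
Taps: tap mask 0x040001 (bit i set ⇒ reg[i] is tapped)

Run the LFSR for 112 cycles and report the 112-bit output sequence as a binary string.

tick  register→output (feedback)
  0  11001010101110011110001→1 (0)
  1  10010101011100111100010→1 (1)
  2  00101010111001111000101→0 (0)
  3  01010101110011110001010→0 (0)
  4  10101011100111100010100→1 (0)
  5  01010111001111000101000→0 (0)
  6  10101110011110001010000→1 (0)
  7  01011100111100010100000→0 (0)
  8  10111001111000101000000→1 (1)
  9  01110011110001010000001→0 (0)
 10  11100111100010100000010→1 (1)
 11  11001111000101000000101→1 (1)
 12  10011110001010000001011→1 (1)
 13  00111100010100000010111→0 (1)
 14  01111000101000000101111→0 (0)
 15  11110001010000001011110→1 (0)
 16  11100010100000010111100→1 (0)
 17  11000101000000101111000→1 (0)
 18  10001010000001011110000→1 (0)
 19  00010100000010111100000→0 (0)
 20  00101000000101111000000→0 (0)
 21  01010000001011110000000→0 (0)
 22  10100000010111100000000→1 (1)
 23  01000000101111000000001→0 (0)
 24  10000001011110000000010→1 (1)
 25  00000010111100000000101→0 (0)
 26  00000101111000000001010→0 (0)
 27  00001011110000000010100→0 (1)
 28  00010111100000000101001→0 (0)
 29  00101111000000001010010→0 (1)
 30  01011110000000010100101→0 (0)
 31  10111100000000101001010→1 (1)
 32  01111000000001010010101→0 (1)
 33  11110000000010100101011→1 (1)
 34  11100000000101001010111→1 (0)
 35  11000000001010010101110→1 (1)
 36  10000000010100101011101→1 (0)
 37  00000000101001010111010→0 (1)
 38  00000001010010101110101→0 (1)
 39  00000010100101011101011→0 (0)
 40  00000101001010111010110→0 (1)
 41  00001010010101110101101→0 (0)
 42  00010100101011101011010→0 (1)
 43  00101001010111010110101→0 (1)
 44  01010010101110101101011→0 (0)
 45  10100101011101011010110→1 (0)
 46  01001010111010110101100→0 (0)
 47  10010101110101101011000→1 (0)
 48  00101011101011010110000→0 (1)
 49  01010111010110101100001→0 (0)
 50  10101110101101011000010→1 (1)
 51  01011101011010110000101→0 (0)
 52  10111010110101100001010→1 (1)
 53  01110101101011000010101→0 (1)
 54  11101011010110000101011→1 (1)
 55  11010110101100001010111→1 (0)
 56  10101101011000010101110→1 (1)
 57  01011010110000101011101→0 (1)
 58  10110101100001010111011→1 (0)
 59  01101011000010101110110→0 (1)
 60  11010110000101011101101→1 (1)
 61  10101100001010111011011→1 (0)
 62  01011000010101110110110→0 (1)
 63  10110000101011101101101→1 (1)
 64  01100001010111011011011→0 (1)
 65  11000010101110110110111→1 (0)
 66  10000101011101101101110→1 (1)
 67  00001010111011011011101→0 (1)
 68  00010101110110110111011→0 (1)
 69  00101011101101101110111→0 (1)
 70  01010111011011011101111→0 (0)
 71  10101110110110111011110→1 (0)
 72  01011101101101110111100→0 (1)
 73  10111011011011101111001→1 (0)
 74  01110110110111011110010→0 (1)
 75  11101101101110111100101→1 (1)
 76  11011011011101111001011→1 (1)
 77  10110110111011110010111→1 (0)
 78  01101101110111100101110→0 (0)
 79  11011011101111001011100→1 (0)
 80  10110111011110010111000→1 (0)
 81  01101110111100101110000→0 (1)
 82  11011101111001011100001→1 (1)
 83  10111011110010111000011→1 (1)
 84  01110111100101110000111→0 (0)
 85  11101111001011100001110→1 (1)
 86  11011110010111000011101→1 (0)
 87  10111100101110000111010→1 (0)
 88  01111001011100001110100→0 (1)
 89  11110010111000011101001→1 (1)
 90  11100101110000111010011→1 (0)
 91  11001011100001110100110→1 (1)
 92  10010111000011101001101→1 (1)
 93  00101110000111010011011→0 (1)
 94  01011100001110100110111→0 (1)
 95  10111000011101001101111→1 (1)
 96  01110000111010011011111→0 (1)
 97  11100001110100110111111→1 (0)
 98  11000011101001101111110→1 (0)
 99  10000111010011011111100→1 (0)
100  00001110100110111111000→0 (1)
101  00011101001101111110001→0 (1)
102  00111010011011111100011→0 (0)
103  01110100110111111000110→0 (0)
104  11101001101111110001100→1 (1)
105  11010011011111100011001→1 (0)
106  10100110111111000110010→1 (0)
107  01001101111110001100100→0 (0)
108  10011011111100011001000→1 (1)
109  00110111111000110010001→0 (1)
110  01101111110001100100011→0 (0)
111  11011111100011001000110→1 (1)

1100101010111001111000101000000101111000000001010010101110101101011000010101110110110111011110010111000011101001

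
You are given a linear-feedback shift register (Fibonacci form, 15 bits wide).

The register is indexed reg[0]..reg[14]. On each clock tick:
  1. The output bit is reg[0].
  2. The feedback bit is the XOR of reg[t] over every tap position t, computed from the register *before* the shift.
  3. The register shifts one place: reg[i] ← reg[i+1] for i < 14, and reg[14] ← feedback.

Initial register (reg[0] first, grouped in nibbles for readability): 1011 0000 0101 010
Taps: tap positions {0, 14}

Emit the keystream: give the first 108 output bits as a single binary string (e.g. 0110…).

k : reg_k → out_k, fb_k
0: 101100000101010 → 1, fb=1
1: 011000001010101 → 0, fb=1
2: 110000010101011 → 1, fb=0
3: 100000101010110 → 1, fb=1
4: 000001010101101 → 0, fb=1
5: 000010101011011 → 0, fb=1
6: 000101010110111 → 0, fb=1
7: 001010101101111 → 0, fb=1
8: 010101011011111 → 0, fb=1
9: 101010110111111 → 1, fb=0
10: 010101101111110 → 0, fb=0
11: 101011011111100 → 1, fb=1
12: 010110111111001 → 0, fb=1
13: 101101111110011 → 1, fb=0
14: 011011111100110 → 0, fb=0
15: 110111111001100 → 1, fb=1
16: 101111110011001 → 1, fb=0
17: 011111100110010 → 0, fb=0
18: 111111001100100 → 1, fb=1
19: 111110011001001 → 1, fb=0
20: 111100110010010 → 1, fb=1
21: 111001100100101 → 1, fb=0
22: 110011001001010 → 1, fb=1
23: 100110010010101 → 1, fb=0
24: 001100100101010 → 0, fb=0
25: 011001001010100 → 0, fb=0
26: 110010010101000 → 1, fb=1
27: 100100101010001 → 1, fb=0
28: 001001010100010 → 0, fb=0
29: 010010101000100 → 0, fb=0
30: 100101010001000 → 1, fb=1
31: 001010100010001 → 0, fb=1
32: 010101000100011 → 0, fb=1
33: 101010001000111 → 1, fb=0
34: 010100010001110 → 0, fb=0
35: 101000100011100 → 1, fb=1
36: 010001000111001 → 0, fb=1
37: 100010001110011 → 1, fb=0
38: 000100011100110 → 0, fb=0
39: 001000111001100 → 0, fb=0
40: 010001110011000 → 0, fb=0
41: 100011100110000 → 1, fb=1
42: 000111001100001 → 0, fb=1
43: 001110011000011 → 0, fb=1
44: 011100110000111 → 0, fb=1
45: 111001100001111 → 1, fb=0
46: 110011000011110 → 1, fb=1
47: 100110000111101 → 1, fb=0
48: 001100001111010 → 0, fb=0
49: 011000011110100 → 0, fb=0
50: 110000111101000 → 1, fb=1
51: 100001111010001 → 1, fb=0
52: 000011110100010 → 0, fb=0
53: 000111101000100 → 0, fb=0
54: 001111010001000 → 0, fb=0
55: 011110100010000 → 0, fb=0
56: 111101000100000 → 1, fb=1
57: 111010001000001 → 1, fb=0
58: 110100010000010 → 1, fb=1
59: 101000100000101 → 1, fb=0
60: 010001000001010 → 0, fb=0
61: 100010000010100 → 1, fb=1
62: 000100000101001 → 0, fb=1
63: 001000001010011 → 0, fb=1
64: 010000010100111 → 0, fb=1
65: 100000101001111 → 1, fb=0
66: 000001010011110 → 0, fb=0
67: 000010100111100 → 0, fb=0
68: 000101001111000 → 0, fb=0
69: 001010011110000 → 0, fb=0
70: 010100111100000 → 0, fb=0
71: 101001111000000 → 1, fb=1
72: 010011110000001 → 0, fb=1
73: 100111100000011 → 1, fb=0
74: 001111000000110 → 0, fb=0
75: 011110000001100 → 0, fb=0
76: 111100000011000 → 1, fb=1
77: 111000000110001 → 1, fb=0
78: 110000001100010 → 1, fb=1
79: 100000011000101 → 1, fb=0
80: 000000110001010 → 0, fb=0
81: 000001100010100 → 0, fb=0
82: 000011000101000 → 0, fb=0
83: 000110001010000 → 0, fb=0
84: 001100010100000 → 0, fb=0
85: 011000101000000 → 0, fb=0
86: 110001010000000 → 1, fb=1
87: 100010100000001 → 1, fb=0
88: 000101000000010 → 0, fb=0
89: 001010000000100 → 0, fb=0
90: 010100000001000 → 0, fb=0
91: 101000000010000 → 1, fb=1
92: 010000000100001 → 0, fb=1
93: 100000001000011 → 1, fb=0
94: 000000010000110 → 0, fb=0
95: 000000100001100 → 0, fb=0
96: 000001000011000 → 0, fb=0
97: 000010000110000 → 0, fb=0
98: 000100001100000 → 0, fb=0
99: 001000011000000 → 0, fb=0
100: 010000110000000 → 0, fb=0
101: 100001100000000 → 1, fb=1
102: 000011000000001 → 0, fb=1
103: 000110000000011 → 0, fb=1
104: 001100000000111 → 0, fb=1
105: 011000000001111 → 0, fb=1
106: 110000000011111 → 1, fb=0
107: 100000000111110 → 1, fb=1

101100000101010110111111001100100101010001000111001100001111010001000001010011110000001100010100000001000011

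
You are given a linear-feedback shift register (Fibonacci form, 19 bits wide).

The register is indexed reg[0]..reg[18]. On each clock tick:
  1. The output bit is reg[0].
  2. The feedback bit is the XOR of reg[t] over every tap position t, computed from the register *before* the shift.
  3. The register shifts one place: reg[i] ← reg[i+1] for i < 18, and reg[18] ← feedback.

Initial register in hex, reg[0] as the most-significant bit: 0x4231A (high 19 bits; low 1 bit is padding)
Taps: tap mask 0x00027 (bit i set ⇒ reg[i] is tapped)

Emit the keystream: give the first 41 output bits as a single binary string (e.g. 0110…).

01000010001100011011000100010100010001101

tick  register→output (feedback)
  0  0100001000110001101→0 (1)
  1  1000010001100011011→1 (0)
  2  0000100011000110110→0 (0)
  3  0001000110001101100→0 (0)
  4  0010001100011011000→0 (1)
  5  0100011000110110001→0 (0)
  6  1000110001101100010→1 (0)
  7  0001100011011000100→0 (0)
  8  0011000110110001000→0 (1)
  9  0110001101100010001→0 (0)
 10  1100011011000100010→1 (1)
 11  1000110110001000101→1 (0)
 12  0001101100010001010→0 (0)
 13  0011011000100010100→0 (0)
 14  0110110001000101000→0 (1)
 15  1101100010001010001→1 (0)
 16  1011000100010100010→1 (0)
 17  0110001000101000100→0 (0)
 18  1100010001010001000→1 (1)
 19  1000100010100010001→1 (1)
 20  0001000101000100011→0 (0)
 21  0010001010001000110→0 (1)
 22  0100010100010001101→0 (0)
 23  1000101000100011010→1 (1)
 24  0001010001000110101→0 (1)
 25  0010100010001101011→0 (1)
 26  0101000100011010111→0 (1)
 27  1010001000110101111→1 (0)
 28  0100010001101011110→0 (0)
 29  1000100011010111100→1 (1)
 30  0001000110101111001→0 (0)
 31  0010001101011110010→0 (1)
 32  0100011010111100101→0 (0)
 33  1000110101111001010→1 (0)
 34  0001101011110010100→0 (0)
 35  0011010111100101000→0 (0)
 36  0110101111001010000→0 (0)
 37  1101011110010100000→1 (1)
 38  1010111100101000001→1 (1)
 39  0101111001010000011→0 (0)
 40  1011110010100000110→1 (1)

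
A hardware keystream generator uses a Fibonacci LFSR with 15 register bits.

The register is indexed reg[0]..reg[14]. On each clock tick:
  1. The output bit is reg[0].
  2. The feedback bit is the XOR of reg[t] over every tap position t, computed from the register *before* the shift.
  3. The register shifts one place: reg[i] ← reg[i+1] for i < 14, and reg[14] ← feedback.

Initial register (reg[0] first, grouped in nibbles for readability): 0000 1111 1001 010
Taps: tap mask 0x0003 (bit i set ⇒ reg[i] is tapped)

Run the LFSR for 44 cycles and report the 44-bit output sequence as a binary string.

00001111100101000010000101111000110001110001

tick  register→output (feedback)
  0  000011111001010→0 (0)
  1  000111110010100→0 (0)
  2  001111100101000→0 (0)
  3  011111001010000→0 (1)
  4  111110010100001→1 (0)
  5  111100101000010→1 (0)
  6  111001010000100→1 (0)
  7  110010100001000→1 (0)
  8  100101000010000→1 (1)
  9  001010000100001→0 (0)
 10  010100001000010→0 (1)
 11  101000010000101→1 (1)
 12  010000100001011→0 (1)
 13  100001000010111→1 (1)
 14  000010000101111→0 (0)
 15  000100001011110→0 (0)
 16  001000010111100→0 (0)
 17  010000101111000→0 (1)
 18  100001011110001→1 (1)
 19  000010111100011→0 (0)
 20  000101111000110→0 (0)
 21  001011110001100→0 (0)
 22  010111100011000→0 (1)
 23  101111000110001→1 (1)
 24  011110001100011→0 (1)
 25  111100011000111→1 (0)
 26  111000110001110→1 (0)
 27  110001100011100→1 (0)
 28  100011000111000→1 (1)
 29  000110001110001→0 (0)
 30  001100011100010→0 (0)
 31  011000111000100→0 (1)
 32  110001110001001→1 (0)
 33  100011100010010→1 (1)
 34  000111000100101→0 (0)
 35  001110001001010→0 (0)
 36  011100010010100→0 (1)
 37  111000100101001→1 (0)
 38  110001001010010→1 (0)
 39  100010010100100→1 (1)
 40  000100101001001→0 (0)
 41  001001010010010→0 (0)
 42  010010100100100→0 (1)
 43  100101001001001→1 (1)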